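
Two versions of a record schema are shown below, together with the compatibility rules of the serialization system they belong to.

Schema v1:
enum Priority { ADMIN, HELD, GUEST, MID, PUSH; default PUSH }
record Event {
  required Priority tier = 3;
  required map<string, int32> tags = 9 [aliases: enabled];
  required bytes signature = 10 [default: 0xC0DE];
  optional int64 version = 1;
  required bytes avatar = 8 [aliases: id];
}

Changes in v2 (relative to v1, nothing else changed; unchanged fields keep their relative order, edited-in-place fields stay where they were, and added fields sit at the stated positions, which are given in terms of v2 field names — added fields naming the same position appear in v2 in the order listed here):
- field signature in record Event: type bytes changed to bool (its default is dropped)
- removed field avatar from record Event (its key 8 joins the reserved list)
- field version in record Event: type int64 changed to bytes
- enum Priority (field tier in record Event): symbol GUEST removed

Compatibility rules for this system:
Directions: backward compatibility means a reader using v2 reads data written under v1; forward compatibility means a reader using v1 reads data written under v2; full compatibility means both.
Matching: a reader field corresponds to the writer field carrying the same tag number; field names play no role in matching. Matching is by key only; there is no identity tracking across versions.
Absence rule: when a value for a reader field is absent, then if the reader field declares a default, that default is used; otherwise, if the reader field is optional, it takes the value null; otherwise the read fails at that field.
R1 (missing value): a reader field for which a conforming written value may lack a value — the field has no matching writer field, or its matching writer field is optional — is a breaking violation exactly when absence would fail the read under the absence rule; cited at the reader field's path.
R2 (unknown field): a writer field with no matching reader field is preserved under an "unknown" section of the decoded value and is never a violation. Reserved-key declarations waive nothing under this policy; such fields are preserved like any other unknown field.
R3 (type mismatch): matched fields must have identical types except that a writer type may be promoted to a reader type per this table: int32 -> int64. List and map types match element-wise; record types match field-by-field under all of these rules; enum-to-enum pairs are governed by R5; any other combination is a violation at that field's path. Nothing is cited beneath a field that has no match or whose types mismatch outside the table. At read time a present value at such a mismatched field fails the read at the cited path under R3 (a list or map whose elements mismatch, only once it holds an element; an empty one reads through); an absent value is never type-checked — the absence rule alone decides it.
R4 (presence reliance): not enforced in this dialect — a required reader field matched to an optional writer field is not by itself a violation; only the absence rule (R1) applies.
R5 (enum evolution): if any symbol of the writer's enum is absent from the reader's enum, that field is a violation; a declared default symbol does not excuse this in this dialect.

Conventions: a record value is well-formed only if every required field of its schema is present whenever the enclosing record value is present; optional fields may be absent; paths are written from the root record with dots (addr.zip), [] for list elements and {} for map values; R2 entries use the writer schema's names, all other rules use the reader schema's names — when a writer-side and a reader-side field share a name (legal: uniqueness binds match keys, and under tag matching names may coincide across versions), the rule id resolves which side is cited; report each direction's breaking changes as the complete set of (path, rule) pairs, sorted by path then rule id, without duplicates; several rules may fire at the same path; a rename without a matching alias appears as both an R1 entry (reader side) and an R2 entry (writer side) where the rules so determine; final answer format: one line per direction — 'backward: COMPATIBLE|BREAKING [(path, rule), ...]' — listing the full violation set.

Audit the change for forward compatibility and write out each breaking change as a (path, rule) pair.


each type pair in Event: writer, then reader
forward analysis of Event with v1 as reader and v2 as writer:
  tier <- tier (Priority -> Priority, writer required)
  tags <- tags (map<string, int32> -> map<string, int32>, writer required)
  signature <- signature (bool -> bytes, writer required)
  version <- version (bytes -> int64, writer optional)
  avatar: no writer-side match
  violation R1 at avatar
  violation R3 at signature
  violation R3 at version
  => forward verdict for Event: BREAKING, 3 violation(s)
the rest of the Event diff is inert for this question:
  enum Priority (field tier in record Event): symbol GUEST removed -> affects backward compatibility only, which is not asked

forward: BREAKING [(avatar, R1), (signature, R3), (version, R3)]


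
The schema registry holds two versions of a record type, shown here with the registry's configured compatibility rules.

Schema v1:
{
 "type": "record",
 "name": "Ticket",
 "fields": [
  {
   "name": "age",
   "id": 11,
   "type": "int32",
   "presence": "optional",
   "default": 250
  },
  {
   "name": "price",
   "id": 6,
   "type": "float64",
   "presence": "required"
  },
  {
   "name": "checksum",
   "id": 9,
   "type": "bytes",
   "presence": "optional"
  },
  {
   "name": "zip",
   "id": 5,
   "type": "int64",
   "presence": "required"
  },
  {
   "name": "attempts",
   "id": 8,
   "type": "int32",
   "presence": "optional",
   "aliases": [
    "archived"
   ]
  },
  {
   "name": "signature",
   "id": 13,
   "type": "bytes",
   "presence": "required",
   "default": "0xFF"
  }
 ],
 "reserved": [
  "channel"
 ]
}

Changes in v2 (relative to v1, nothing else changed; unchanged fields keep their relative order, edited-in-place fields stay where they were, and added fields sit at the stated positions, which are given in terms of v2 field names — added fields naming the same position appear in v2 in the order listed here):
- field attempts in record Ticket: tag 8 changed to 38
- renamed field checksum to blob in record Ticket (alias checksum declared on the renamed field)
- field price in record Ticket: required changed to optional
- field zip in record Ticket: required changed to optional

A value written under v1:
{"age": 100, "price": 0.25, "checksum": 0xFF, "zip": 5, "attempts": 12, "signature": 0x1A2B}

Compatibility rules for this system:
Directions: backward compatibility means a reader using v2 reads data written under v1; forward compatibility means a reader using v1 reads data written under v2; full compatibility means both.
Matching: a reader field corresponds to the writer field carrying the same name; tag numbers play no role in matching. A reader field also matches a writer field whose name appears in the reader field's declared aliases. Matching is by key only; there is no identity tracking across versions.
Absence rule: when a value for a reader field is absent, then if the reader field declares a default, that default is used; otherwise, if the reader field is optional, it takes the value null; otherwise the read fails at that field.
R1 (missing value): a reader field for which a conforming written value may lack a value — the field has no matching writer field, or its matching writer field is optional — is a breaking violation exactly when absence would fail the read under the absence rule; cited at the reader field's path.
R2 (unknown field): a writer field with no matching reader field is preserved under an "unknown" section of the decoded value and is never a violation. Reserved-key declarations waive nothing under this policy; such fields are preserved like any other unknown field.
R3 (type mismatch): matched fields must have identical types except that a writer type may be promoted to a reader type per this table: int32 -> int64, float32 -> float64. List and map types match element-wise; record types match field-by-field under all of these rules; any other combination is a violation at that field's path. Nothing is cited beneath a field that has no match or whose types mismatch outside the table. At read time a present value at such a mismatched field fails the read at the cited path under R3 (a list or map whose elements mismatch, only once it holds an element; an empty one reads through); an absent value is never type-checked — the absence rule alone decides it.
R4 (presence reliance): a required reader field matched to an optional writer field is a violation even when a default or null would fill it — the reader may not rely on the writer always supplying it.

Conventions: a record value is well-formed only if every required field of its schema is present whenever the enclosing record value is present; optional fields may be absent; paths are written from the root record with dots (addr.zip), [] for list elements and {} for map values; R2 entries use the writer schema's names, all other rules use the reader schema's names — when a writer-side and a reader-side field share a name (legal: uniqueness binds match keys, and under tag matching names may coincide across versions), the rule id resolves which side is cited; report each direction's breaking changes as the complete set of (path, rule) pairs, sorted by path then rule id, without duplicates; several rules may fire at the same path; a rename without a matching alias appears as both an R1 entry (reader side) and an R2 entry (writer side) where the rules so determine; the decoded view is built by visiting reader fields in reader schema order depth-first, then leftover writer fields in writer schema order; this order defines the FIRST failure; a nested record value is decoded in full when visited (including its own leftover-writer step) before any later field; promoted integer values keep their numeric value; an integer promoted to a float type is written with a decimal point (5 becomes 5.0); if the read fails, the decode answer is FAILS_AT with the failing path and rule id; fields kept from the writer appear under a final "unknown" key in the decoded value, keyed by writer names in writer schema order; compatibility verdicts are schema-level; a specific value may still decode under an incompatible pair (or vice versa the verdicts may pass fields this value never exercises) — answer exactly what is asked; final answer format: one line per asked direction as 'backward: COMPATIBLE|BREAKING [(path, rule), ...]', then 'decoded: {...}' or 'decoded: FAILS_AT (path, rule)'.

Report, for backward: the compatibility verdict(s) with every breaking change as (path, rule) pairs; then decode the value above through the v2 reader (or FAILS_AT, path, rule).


in Ticket below, arrows point writer -> reader
backward analysis of Ticket with v2 as reader and v1 as writer:
  int32 -> int32, writer optional: age aligns to age
  float64 -> float64, writer required: price aligns to price
  bytes -> bytes, writer optional: blob aligns to checksum
  int64 -> int64, writer required: zip aligns to zip
  int32 -> int32, writer optional: attempts aligns to attempts
  bytes -> bytes, writer required: signature aligns to signature
  => no violations; backward on Ticket: COMPATIBLE
decode (reader v2):
  age := 100
  price := 0.25
  blob := 0xFF (from writer checksum)
  zip := 5
  attempts := 12
  signature := 0x1A2B
  => decoded: {"age": 100, "price": 0.25, "blob": 0xFF, "zip": 5, "attempts": 12, "signature": 0x1A2B}
the rest of the Ticket diff is inert for this question:
  field attempts in record Ticket: tag 8 changed to 38 -> no rule fires on it in Ticket's dialect; the asked verdict holds
  field price in record Ticket: required changed to optional -> fires only in the forward direction of Ticket, which is not asked here
  field zip in record Ticket: required changed to optional -> fires only in the forward direction of Ticket, which is not asked here

backward: COMPATIBLE []; decoded: {"age": 100, "price": 0.25, "blob": 0xFF, "zip": 5, "attempts": 12, "signature": 0x1A2B}


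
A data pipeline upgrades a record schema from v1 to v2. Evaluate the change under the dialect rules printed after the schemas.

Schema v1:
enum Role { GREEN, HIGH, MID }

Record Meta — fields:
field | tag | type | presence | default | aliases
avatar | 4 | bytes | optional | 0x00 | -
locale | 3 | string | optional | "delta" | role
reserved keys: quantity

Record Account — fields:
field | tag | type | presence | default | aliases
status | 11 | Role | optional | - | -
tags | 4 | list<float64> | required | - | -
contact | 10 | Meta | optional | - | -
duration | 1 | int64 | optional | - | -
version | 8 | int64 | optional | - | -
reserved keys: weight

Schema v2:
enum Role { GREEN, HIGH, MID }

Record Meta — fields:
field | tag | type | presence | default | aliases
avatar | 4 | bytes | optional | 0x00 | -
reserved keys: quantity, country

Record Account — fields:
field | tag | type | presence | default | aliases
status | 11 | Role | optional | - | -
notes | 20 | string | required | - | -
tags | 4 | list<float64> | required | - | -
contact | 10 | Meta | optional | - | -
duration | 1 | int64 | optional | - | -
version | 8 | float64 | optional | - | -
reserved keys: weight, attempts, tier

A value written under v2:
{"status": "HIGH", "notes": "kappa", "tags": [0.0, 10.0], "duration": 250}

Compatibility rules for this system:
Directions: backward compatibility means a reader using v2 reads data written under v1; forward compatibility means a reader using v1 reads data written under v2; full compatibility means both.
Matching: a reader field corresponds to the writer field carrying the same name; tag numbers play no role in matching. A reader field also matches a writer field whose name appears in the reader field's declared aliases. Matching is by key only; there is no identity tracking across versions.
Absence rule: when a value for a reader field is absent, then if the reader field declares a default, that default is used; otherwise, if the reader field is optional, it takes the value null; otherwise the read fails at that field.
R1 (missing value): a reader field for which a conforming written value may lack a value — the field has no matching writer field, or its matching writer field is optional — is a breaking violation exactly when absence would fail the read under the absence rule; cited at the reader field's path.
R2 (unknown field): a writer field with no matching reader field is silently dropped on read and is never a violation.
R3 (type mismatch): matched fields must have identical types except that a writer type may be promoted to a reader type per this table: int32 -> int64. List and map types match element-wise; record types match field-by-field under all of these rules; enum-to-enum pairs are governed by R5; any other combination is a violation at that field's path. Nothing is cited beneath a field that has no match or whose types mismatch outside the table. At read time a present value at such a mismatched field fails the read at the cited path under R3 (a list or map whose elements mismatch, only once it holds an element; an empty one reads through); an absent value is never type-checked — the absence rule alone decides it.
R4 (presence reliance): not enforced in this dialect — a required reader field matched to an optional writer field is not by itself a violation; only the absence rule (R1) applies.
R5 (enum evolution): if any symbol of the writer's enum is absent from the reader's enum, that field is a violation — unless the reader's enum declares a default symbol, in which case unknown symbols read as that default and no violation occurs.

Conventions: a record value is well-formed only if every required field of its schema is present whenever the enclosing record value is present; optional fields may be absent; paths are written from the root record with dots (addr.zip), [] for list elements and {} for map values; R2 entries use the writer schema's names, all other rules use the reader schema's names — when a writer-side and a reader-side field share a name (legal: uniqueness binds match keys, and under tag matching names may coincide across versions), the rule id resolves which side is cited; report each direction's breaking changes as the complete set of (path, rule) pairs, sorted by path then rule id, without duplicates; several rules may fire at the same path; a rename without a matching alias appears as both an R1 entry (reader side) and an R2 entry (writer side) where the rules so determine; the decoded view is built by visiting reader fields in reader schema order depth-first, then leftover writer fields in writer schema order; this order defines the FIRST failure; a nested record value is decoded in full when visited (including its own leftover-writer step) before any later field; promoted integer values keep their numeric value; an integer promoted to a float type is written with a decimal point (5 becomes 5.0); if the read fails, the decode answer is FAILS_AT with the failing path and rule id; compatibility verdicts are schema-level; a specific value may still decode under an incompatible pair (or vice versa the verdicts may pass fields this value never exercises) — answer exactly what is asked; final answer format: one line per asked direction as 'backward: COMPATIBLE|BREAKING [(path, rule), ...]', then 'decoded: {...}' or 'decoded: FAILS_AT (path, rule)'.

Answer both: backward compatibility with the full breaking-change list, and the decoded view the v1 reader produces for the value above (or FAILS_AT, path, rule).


backward: BREAKING [(notes, R1), (version, R3)]; decoded: {"status": "HIGH", "tags": [0.0, 10.0], "contact": null, "duration": 250, "version": null}

the writer's type comes first in each Account pair
backward on Account — v2 reading data written by v1:
  Role -> Role, writer optional: status aligns to status
  notes: no writer-side match
  list<float64> -> list<float64>, writer required: tags aligns to tags
  Meta -> Meta, writer optional: contact aligns to contact
  int64 -> int64, writer optional: duration aligns to duration
  int64 -> float64, writer optional: version aligns to version
  bytes -> bytes, writer optional: contact.avatar aligns to contact.avatar
  contact.locale (writer side), unknown to reader
  violation R1 at notes
  violation R3 at version
  => 2 violation(s): backward is BREAKING for Account
migrating the Account value to v1:
  status := "HIGH"
  tags := [0.0, 10.0]
  contact := null (absent, optional -> null)
  duration := 250
  version := null (absent, optional -> null)
  writer notes: unknown -> dropped
  => decoded: {"status": "HIGH", "tags": [0.0, 10.0], "contact": null, "duration": 250, "version": null}
the other Account changes do not affect what is asked:
  removed field locale from record Meta -> triggers nothing under Account's printed rules — same verdict


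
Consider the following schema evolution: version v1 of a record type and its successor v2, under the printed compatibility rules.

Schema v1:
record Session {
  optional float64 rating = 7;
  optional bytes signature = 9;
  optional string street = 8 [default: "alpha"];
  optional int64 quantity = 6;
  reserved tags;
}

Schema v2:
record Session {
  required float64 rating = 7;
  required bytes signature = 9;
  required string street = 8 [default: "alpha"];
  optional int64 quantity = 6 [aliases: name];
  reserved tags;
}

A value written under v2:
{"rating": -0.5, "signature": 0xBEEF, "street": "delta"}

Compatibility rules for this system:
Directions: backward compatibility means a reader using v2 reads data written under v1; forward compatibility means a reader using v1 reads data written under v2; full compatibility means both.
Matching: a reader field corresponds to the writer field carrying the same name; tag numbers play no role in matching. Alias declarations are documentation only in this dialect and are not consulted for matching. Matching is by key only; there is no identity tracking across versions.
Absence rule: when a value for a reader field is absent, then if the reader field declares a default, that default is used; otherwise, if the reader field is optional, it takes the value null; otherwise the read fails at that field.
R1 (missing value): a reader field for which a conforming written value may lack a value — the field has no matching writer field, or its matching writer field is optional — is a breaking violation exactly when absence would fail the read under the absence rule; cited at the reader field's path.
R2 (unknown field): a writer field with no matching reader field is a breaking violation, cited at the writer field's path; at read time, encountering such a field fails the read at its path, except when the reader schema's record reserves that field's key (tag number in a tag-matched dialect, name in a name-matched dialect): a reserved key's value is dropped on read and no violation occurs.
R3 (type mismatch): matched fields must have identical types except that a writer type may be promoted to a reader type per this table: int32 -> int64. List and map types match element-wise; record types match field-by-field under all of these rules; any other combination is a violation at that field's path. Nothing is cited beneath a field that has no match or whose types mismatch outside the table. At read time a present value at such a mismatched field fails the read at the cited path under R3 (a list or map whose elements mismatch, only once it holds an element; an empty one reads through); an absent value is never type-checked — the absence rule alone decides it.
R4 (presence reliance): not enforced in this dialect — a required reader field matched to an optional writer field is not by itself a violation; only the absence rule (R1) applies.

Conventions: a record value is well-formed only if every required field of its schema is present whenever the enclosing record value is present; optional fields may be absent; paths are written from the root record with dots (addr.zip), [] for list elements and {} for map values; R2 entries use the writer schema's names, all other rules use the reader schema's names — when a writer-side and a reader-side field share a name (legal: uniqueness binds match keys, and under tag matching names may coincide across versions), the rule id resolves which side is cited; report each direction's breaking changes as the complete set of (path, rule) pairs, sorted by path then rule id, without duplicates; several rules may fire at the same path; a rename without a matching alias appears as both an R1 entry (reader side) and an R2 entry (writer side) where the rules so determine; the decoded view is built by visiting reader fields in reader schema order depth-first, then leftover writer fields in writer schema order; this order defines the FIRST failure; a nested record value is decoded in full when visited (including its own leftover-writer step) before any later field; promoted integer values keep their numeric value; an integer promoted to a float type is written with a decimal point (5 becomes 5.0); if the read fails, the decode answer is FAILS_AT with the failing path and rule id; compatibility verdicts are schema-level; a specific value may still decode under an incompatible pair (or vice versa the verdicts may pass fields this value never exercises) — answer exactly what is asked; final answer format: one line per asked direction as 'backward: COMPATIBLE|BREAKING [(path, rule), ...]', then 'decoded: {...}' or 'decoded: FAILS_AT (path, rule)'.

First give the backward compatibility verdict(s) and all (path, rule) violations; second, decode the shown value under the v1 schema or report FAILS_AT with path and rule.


in Session below, arrows point writer -> reader
backward on Session — v2 reading data written by v1:
  rating: float64 -> float64, writer optional; from rating
  signature: bytes -> bytes, writer optional; from signature
  street: string -> string, writer optional; from street
  quantity: int64 -> int64, writer optional; from quantity
  R1 fires at rating
  R1 fires at signature
  => backward: BREAKING (2)
migrating the Session value to v1:
  rating := -0.5
  signature := 0xBEEF
  street := "delta"
  quantity := null (missing; optional => null)
  => decoded: {"rating": -0.5, "signature": 0xBEEF, "street": "delta", "quantity": null}
checking off the Session differences that do not matter here:
  field street in record Session: optional changed to required -> no rule fires on it in Session's dialect; the asked verdict holds

backward: BREAKING [(rating, R1), (signature, R1)]; decoded: {"rating": -0.5, "signature": 0xBEEF, "street": "delta", "quantity": null}


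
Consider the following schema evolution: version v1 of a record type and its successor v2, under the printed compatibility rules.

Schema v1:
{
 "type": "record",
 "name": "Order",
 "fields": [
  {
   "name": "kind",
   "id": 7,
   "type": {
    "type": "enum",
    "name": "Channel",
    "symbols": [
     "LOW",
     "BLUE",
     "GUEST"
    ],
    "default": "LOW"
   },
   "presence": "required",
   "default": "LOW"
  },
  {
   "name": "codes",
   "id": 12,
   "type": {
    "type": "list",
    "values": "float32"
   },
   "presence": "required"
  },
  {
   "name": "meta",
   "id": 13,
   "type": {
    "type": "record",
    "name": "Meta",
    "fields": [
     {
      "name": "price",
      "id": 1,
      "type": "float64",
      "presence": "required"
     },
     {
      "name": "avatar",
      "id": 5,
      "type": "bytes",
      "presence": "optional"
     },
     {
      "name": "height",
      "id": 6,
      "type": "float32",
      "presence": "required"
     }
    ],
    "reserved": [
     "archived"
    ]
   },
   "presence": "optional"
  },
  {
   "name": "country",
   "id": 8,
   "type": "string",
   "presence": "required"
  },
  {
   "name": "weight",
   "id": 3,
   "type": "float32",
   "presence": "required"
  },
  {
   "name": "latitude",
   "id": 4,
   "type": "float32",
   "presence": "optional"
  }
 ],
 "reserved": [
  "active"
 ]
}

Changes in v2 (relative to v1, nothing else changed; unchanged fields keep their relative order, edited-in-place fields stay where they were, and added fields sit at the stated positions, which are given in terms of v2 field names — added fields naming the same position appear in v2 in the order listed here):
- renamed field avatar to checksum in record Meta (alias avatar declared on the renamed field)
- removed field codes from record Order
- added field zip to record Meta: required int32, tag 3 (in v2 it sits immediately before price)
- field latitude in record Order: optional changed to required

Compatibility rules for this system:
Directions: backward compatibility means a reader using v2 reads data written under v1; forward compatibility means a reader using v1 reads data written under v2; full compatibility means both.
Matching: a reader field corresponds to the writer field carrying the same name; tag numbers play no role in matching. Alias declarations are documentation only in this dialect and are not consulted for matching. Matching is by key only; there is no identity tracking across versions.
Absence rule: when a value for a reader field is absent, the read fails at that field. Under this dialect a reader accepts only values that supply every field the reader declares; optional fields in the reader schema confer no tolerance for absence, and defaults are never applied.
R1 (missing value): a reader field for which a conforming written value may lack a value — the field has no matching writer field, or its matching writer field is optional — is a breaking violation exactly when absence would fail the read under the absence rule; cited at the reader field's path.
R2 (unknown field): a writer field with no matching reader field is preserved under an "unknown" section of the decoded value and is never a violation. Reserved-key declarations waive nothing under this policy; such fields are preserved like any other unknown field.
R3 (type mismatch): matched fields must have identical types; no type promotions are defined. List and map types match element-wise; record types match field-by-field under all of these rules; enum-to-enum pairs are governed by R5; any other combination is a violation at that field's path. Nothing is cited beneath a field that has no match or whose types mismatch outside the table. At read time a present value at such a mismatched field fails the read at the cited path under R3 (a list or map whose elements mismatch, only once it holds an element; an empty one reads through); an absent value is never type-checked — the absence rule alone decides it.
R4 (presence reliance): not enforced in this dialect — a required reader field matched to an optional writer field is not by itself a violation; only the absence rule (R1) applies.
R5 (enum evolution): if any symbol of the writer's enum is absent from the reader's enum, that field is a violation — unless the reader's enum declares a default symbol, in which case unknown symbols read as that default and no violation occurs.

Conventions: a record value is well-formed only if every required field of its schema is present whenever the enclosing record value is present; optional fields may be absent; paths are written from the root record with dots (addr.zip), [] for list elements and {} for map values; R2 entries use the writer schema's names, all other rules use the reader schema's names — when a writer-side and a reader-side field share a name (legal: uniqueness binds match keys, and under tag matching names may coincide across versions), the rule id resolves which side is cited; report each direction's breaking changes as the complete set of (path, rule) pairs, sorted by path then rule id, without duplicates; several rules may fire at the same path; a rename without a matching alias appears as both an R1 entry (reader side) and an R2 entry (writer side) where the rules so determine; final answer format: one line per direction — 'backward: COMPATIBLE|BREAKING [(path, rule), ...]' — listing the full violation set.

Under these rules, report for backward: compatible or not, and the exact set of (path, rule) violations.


in Order below, arrows point writer -> reader
backward pass over Order, reader schema v2, writer schema v1:
  writer required, Channel -> Channel: reader kind maps from writer kind
  writer optional, Meta -> Meta: reader meta maps from writer meta
  writer required, string -> string: reader country maps from writer country
  writer required, float32 -> float32: reader weight maps from writer weight
  writer optional, float32 -> float32: reader latitude maps from writer latitude
  writer codes: unknown to reader
  meta.zip: no writer-side match
  writer required, float64 -> float64: reader meta.price maps from writer meta.price
  meta.checksum: no writer-side match
  writer required, float32 -> float32: reader meta.height maps from writer meta.height
  writer meta.avatar: unknown to reader
  violation R1 at latitude
  violation R1 at meta
  violation R1 at meta.checksum
  violation R1 at meta.zip
  => backward verdict for Order: BREAKING, 4 violation(s)
checking off the Order differences that do not matter here:
  removed field codes from record Order -> matters only for Order's forward compatibility — outside the asked direction
  field latitude in record Order: optional changed to required -> matters only for Order's forward compatibility — outside the asked direction

backward: BREAKING [(latitude, R1), (meta, R1), (meta.checksum, R1), (meta.zip, R1)]


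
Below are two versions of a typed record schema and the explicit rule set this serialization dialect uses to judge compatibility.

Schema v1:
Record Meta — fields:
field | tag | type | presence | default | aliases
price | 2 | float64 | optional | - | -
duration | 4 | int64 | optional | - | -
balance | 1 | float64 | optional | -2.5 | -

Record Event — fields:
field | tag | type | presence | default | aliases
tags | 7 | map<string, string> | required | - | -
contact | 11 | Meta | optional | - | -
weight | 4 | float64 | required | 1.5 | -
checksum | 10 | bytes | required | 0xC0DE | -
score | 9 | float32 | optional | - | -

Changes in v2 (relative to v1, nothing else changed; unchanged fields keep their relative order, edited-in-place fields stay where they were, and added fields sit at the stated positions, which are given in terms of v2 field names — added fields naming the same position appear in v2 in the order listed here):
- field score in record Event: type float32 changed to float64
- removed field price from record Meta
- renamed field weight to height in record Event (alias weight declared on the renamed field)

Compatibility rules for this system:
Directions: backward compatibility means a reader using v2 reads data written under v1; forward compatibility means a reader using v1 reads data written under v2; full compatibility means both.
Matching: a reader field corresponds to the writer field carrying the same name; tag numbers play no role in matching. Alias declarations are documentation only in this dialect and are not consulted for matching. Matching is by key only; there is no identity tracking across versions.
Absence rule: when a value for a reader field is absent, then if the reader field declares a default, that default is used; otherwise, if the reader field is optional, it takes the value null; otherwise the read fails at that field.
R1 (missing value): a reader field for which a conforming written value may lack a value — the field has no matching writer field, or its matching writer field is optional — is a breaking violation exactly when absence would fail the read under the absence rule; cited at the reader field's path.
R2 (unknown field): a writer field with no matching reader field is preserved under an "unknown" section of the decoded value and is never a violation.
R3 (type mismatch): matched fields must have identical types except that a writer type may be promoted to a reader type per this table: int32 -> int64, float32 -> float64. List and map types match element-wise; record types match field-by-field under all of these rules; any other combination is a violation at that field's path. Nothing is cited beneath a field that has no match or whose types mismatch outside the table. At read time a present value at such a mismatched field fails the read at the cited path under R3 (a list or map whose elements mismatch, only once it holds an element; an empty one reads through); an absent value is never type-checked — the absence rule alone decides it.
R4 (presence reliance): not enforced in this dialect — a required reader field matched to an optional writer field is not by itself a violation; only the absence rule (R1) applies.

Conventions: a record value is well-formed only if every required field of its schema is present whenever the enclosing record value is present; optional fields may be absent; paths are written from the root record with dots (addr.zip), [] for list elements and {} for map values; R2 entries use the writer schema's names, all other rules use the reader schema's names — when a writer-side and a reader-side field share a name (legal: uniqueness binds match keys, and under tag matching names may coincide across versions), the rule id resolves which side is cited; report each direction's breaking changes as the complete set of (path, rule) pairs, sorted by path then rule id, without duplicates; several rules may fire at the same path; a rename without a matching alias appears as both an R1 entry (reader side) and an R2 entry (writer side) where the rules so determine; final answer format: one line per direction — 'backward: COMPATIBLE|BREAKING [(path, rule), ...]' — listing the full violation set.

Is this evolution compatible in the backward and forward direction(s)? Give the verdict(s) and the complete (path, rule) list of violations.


backward: COMPATIBLE []; forward: BREAKING [(score, R3)]

each type pair in Event: writer, then reader
backward on Event — v2 reading data written by v1:
  tags: paired with writer tags (map<string, string> -> map<string, string>; writer required)
  contact: paired with writer contact (Meta -> Meta; writer optional)
  no writer field matches reader height
  checksum: paired with writer checksum (bytes -> bytes; writer required)
  score: paired with writer score (float32 -> float64; writer optional)
  writer weight: unknown to reader
  contact.duration: paired with writer contact.duration (int64 -> int64; writer optional)
  contact.balance: paired with writer contact.balance (float64 -> float64; writer optional)
  writer contact.price: unknown to reader
  => no violations; backward on Event: COMPATIBLE
forward on Event — v1 reading data written by v2:
  tags: paired with writer tags (map<string, string> -> map<string, string>; writer required)
  contact: paired with writer contact (Meta -> Meta; writer optional)
  no writer field matches reader weight
  checksum: paired with writer checksum (bytes -> bytes; writer required)
  score: paired with writer score (float64 -> float32; writer optional)
  writer height: unknown to reader
  no writer field matches reader contact.price
  contact.duration: paired with writer contact.duration (int64 -> int64; writer optional)
  contact.balance: paired with writer contact.balance (float64 -> float64; writer optional)
  breaking: (score, R3)
  => forward verdict for Event: BREAKING, 1 violation(s)


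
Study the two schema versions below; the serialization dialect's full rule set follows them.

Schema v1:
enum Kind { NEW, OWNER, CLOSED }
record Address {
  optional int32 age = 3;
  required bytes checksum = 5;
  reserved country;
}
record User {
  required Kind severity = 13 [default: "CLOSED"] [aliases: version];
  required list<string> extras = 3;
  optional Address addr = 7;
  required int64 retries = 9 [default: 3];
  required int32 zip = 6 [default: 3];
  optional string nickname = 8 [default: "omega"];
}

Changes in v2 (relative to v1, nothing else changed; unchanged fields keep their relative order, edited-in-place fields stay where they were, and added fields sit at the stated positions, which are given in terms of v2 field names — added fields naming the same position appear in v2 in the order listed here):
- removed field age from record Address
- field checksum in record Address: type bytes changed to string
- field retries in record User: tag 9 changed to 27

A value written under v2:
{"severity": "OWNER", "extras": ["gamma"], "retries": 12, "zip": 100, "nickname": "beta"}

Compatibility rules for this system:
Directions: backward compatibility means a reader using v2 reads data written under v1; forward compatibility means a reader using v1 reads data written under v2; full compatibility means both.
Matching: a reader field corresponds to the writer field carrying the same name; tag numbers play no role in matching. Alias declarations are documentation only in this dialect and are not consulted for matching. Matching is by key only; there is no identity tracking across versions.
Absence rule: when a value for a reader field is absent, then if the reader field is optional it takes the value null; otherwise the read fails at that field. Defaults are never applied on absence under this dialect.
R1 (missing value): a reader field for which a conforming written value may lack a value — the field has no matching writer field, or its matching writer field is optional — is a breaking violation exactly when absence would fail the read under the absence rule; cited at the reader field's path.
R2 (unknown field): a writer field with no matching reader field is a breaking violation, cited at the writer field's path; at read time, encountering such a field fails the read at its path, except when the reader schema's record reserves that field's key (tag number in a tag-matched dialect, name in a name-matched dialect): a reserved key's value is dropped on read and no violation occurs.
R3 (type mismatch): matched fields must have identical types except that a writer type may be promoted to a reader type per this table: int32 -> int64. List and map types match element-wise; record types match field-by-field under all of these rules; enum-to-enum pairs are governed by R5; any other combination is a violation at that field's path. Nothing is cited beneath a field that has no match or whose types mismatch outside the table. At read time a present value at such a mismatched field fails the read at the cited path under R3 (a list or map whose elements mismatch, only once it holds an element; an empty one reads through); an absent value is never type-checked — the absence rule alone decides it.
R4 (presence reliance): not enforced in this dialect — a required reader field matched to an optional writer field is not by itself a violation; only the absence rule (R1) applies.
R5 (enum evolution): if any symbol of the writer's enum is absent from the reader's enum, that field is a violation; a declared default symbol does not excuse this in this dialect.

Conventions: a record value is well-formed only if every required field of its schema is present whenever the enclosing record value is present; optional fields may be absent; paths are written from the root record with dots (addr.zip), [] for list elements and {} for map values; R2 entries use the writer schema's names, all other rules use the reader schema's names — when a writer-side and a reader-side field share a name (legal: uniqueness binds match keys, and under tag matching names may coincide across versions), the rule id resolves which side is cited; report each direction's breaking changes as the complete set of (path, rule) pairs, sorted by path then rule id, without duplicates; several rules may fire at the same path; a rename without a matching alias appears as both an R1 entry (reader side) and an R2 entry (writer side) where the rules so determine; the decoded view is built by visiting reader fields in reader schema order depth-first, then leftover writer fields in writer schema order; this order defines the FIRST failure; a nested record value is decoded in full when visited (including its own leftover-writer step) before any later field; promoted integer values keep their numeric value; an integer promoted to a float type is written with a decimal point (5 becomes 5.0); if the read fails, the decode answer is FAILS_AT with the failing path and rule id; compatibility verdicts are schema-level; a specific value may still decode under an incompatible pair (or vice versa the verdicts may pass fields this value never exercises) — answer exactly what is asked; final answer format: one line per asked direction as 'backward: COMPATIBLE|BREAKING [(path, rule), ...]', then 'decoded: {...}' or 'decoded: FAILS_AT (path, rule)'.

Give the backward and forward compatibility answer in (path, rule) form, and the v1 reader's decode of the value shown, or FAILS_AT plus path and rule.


backward: BREAKING [(addr.age, R2), (addr.checksum, R3)]; forward: BREAKING [(addr.checksum, R3)]; decoded: {"severity": "OWNER", "extras": ["gamma"], "addr": null, "retries": 12, "zip": 100, "nickname": "beta"}

in User below, arrows point writer -> reader
backward analysis of User with v2 as reader and v1 as writer:
  severity: Kind -> Kind, writer required; from severity
  extras: list<string> -> list<string>, writer required; from extras
  addr: Address -> Address, writer optional; from addr
  retries: int64 -> int64, writer required; from retries
  zip: int32 -> int32, writer required; from zip
  nickname: string -> string, writer optional; from nickname
  addr.checksum: bytes -> string, writer required; from addr.checksum
  addr.age (writer side), unknown to reader
  violation R2 at addr.age
  violation R3 at addr.checksum
  => 2 violation(s): backward is BREAKING for User
forward analysis of User with v1 as reader and v2 as writer:
  severity: Kind -> Kind, writer required; from severity
  extras: list<string> -> list<string>, writer required; from extras
  addr: Address -> Address, writer optional; from addr
  retries: int64 -> int64, writer required; from retries
  zip: int32 -> int32, writer required; from zip
  nickname: string -> string, writer optional; from nickname
  addr.age has no writer counterpart
  addr.checksum: string -> bytes, writer required; from addr.checksum
  violation R3 at addr.checksum
  => 1 violation(s): forward is BREAKING for User
decode walk for User under reader schema v1:
  severity := "OWNER"
  extras := ["gamma"]
  addr := null (absent, optional -> null)
  retries := 12
  zip := 100
  nickname := "beta"
  => decoded: {"severity": "OWNER", "extras": ["gamma"], "addr": null, "retries": 12, "zip": 100, "nickname": "beta"}
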